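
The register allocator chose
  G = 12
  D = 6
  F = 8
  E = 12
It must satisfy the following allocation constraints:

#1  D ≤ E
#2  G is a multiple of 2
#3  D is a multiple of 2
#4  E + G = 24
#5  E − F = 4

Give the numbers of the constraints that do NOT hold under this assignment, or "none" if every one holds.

The assignment satisfies every constraint.

#1 D = 6, E = 12; 6 ≤ 12 — satisfied.
#2 12 / 2 = 6, so 2 divides 12 — satisfied.
#3 6 / 2 = 3, so 2 divides 6 — satisfied.
#4 E + G = 12 + 12 = 24 — satisfied.
#5 E − F = 12 − 8 = 4 — satisfied.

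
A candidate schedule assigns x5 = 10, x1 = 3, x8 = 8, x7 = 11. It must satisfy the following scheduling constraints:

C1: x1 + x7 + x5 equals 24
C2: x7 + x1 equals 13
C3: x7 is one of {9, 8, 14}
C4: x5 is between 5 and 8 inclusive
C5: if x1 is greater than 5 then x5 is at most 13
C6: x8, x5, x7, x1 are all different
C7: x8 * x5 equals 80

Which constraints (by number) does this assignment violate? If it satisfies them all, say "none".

C1: x1 + x7 + x5 = 3 + 11 + 10 = 24  true
C2: x7 + x1 = 11 + 3 = 14, not 13  false
C3: x7 = 11 is not in {9, 8, 14}  false
C4: x5 = 10 is outside [5, 8]  false
C5: x1 = 3, not > 5; antecedent false, conditional vacuously true  true
C6: values 8, 10, 11, 3 are pairwise distinct  true
C7: x8 * x5 = 8 * 10 = 80  true

Constraints 2, 3, 4 do not hold.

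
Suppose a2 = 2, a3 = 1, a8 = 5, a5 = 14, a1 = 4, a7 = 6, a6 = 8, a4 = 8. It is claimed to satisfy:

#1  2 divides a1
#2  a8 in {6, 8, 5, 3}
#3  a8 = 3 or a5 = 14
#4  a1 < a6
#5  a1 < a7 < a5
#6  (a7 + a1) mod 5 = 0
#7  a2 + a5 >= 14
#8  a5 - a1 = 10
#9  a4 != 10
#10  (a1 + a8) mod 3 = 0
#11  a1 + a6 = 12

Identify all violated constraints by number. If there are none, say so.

#1 4 / 2 = 2, so 2 divides 4 — satisfied.
#2 a8 = 5 is in {6, 8, 5, 3} — satisfied.
#3 a8 = 5 ≠ 3, but a5 = 14 = 14 (second disjunct) — satisfied.
#4 a1 = 4, a6 = 8; 4 < 8 — satisfied.
#5 values 4 < 6 < 14 — satisfied.
#6 a7 + a1 = 10; 10 mod 5 = 0 — satisfied.
#7 a2 + a5 = 2 + 14 = 16; 16 ≥ 14 — satisfied.
#8 a5 - a1 = 14 - 4 = 10 — satisfied.
#9 a4 = 8, and 8 ≠ 10 — satisfied.
#10 a1 + a8 = 9; 9 mod 3 = 0 — satisfied.
#11 a1 + a6 = 4 + 8 = 12 — satisfied.

None — every constraint holds.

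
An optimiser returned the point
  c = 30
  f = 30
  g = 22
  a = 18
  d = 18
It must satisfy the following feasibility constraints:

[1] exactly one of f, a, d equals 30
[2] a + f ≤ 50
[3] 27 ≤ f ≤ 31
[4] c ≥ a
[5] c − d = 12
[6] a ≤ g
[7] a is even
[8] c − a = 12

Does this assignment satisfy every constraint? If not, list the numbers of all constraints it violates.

[1] f=30, a=18, d=18; 1 of them equals 30  OK
[2] a + f = 18 + 30 = 48; 48 ≤ 50  OK
[3] f = 30 lies in [27, 31]  OK
[4] c = 30, a = 18; 30 ≥ 18  OK
[5] c − d = 30 − 18 = 12  OK
[6] a = 18, g = 22; 18 ≤ 22  OK
[7] a = 18 is even  OK
[8] c − a = 30 − 18 = 12  OK

Yes — all constraints hold.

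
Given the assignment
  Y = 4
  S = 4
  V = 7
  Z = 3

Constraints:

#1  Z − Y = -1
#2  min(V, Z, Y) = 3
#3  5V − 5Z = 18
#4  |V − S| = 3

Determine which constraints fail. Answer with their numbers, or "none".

#1 Z − Y = 3 − 4 = -1  ✔
#2 min(7, 3, 4) = 3  ✔
#3 5V − 5Z = 5(7) − 5(3) = 20, not 18  ✘
#4 |7 − 4| = 3  ✔

The assignment fails constraint 3.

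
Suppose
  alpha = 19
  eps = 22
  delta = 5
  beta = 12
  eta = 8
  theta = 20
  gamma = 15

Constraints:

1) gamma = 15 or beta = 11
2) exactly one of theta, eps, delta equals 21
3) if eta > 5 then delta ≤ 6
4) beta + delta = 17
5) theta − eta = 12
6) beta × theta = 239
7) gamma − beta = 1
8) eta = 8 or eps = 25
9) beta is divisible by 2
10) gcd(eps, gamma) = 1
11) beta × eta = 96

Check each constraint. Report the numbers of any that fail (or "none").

Violated: 2, 6, and 7.

1) gamma = 15 = 15 (first disjunct) — satisfied.
2) theta=20, eps=22, delta=5; 0 of them equal 21, not exactly one — violated.
3) eta = 8 > 5, so we need delta ≤ 6; delta = 5 ≤ 6 — satisfied.
4) beta + delta = 12 + 5 = 17 — satisfied.
5) theta − eta = 20 − 8 = 12 — satisfied.
6) beta × theta = 12 × 20 = 240, not 239 — violated.
7) gamma − beta = 15 − 12 = 3, not 1 — violated.
8) eta = 8 = 8 (first disjunct) — satisfied.
9) 12 / 2 = 6, so 2 divides 12 — satisfied.
10) gcd(22, 15) = 1 — satisfied.
11) beta × eta = 12 × 8 = 96 — satisfied.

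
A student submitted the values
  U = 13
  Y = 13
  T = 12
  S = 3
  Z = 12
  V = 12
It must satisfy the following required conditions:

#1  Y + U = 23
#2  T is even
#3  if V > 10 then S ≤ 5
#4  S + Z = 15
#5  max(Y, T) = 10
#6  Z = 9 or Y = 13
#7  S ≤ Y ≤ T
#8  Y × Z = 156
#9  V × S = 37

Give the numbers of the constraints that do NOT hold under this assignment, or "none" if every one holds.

#1 Y + U = 13 + 13 = 26, not 23 — fails.
#2 T = 12 is even — holds.
#3 V = 12 > 10, so we need S ≤ 5; S = 3 ≤ 5 — holds.
#4 S + Z = 3 + 12 = 15 — holds.
#5 max(13, 12) = 13, not 10 — fails.
#6 Z = 12 ≠ 9, but Y = 13 = 13 (second disjunct) — holds.
#7 values 3, 13, 12; Y = 13 is not ≤ T = 12 — fails.
#8 Y × Z = 13 × 12 = 156 — holds.
#9 V × S = 12 × 3 = 36, not 37 — fails.

No — constraints 1, 5, 7, and 9 are not satisfied.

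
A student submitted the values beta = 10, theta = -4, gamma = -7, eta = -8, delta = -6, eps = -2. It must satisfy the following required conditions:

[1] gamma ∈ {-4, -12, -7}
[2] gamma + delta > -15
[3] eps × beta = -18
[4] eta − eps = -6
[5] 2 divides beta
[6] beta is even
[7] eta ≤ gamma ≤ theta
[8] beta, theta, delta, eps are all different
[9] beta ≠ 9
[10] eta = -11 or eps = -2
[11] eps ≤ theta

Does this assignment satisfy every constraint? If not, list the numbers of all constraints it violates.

[1] gamma = -7 is in {-4, -12, -7} — satisfied.
[2] gamma + delta = -7 + (-6) = -13; -13 > -15 — satisfied.
[3] eps × beta = -2 × 10 = -20, not -18 — violated.
[4] eta − eps = -8 − (-2) = -6 — satisfied.
[5] 10 / 2 = 5, so 2 divides 10 — satisfied.
[6] beta = 10 is even — satisfied.
[7] values -8 ≤ -7 ≤ -4 — satisfied.
[8] values 10, -4, -6, -2 are pairwise distinct — satisfied.
[9] beta = 10, and 10 ≠ 9 — satisfied.
[10] eta = -8 ≠ -11, but eps = -2 = -2 (second disjunct) — satisfied.
[11] eps = -2, theta = -4; -2 > -4 (want ≤) — violated.

No — constraints 3 and 11 are not satisfied.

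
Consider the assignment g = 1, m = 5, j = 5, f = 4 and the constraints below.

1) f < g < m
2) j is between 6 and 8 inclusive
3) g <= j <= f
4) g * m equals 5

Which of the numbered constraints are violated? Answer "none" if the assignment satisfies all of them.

Constraints 1, 2, 3 are violated.

1) values 4, 1, 5; f = 4 is not < g = 1 — violated.
2) j = 5 is outside [6, 8] — violated.
3) values 1, 5, 4; j = 5 is not <= f = 4 — violated.
4) g * m = 1 * 5 = 5 — satisfied.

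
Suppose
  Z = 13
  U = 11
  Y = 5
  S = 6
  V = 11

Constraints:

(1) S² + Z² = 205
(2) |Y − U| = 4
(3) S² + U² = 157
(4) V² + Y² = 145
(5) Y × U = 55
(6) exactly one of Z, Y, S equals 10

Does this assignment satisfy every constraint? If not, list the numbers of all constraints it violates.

Constraints 2, 4, 6 are violated.

(1) S² + Z² = 6² + 13² = 36 + 169 = 205  true
(2) |5 − 11| = 6, not 4  false
(3) S² + U² = 6² + 11² = 36 + 121 = 157  true
(4) V² + Y² = 11² + 5² = 121 + 25 = 146, not 145  false
(5) Y × U = 5 × 11 = 55  true
(6) Z=13, Y=5, S=6; 0 of them equal 10, not exactly one  false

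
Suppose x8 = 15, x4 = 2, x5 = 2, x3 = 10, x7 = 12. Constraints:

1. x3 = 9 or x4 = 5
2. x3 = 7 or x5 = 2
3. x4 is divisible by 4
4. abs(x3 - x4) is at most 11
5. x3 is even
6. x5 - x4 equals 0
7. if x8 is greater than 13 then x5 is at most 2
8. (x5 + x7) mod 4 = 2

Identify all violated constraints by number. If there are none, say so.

1. x3 = 10 ≠ 9 and x4 = 2 ≠ 5; both disjuncts false — fails.
2. x3 = 10 ≠ 7, but x5 = 2 = 2 (second disjunct) — holds.
3. 2 = 4*0 + 2, so 4 does not divide 2 — fails.
4. abs(10 - 2) = 8; 8 ≤ 11 — holds.
5. x3 = 10 is even — holds.
6. x5 - x4 = 2 - 2 = 0 — holds.
7. x8 = 15 > 13, so we need x5 ≤ 2; x5 = 2 ≤ 2 — holds.
8. x5 + x7 = 14; 14 mod 4 = 2 — holds.

No — constraints 1 and 3 are not satisfied.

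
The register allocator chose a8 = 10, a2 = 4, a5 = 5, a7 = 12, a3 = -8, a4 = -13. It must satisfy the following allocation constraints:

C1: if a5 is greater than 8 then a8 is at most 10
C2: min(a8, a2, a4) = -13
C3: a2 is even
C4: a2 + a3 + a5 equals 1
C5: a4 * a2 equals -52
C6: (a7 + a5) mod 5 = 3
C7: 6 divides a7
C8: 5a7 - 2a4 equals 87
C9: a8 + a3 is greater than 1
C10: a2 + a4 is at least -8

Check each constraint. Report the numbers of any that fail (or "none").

Constraints 6, 8, and 10 do not hold.

C1: a5 = 5, not > 8; antecedent false, conditional vacuously true — holds.
C2: min(10, 4, -13) = -13 — holds.
C3: a2 = 4 is even — holds.
C4: a2 + a3 + a5 = 4 + (-8) + 5 = 1 — holds.
C5: a4 * a2 = -13 * 4 = -52 — holds.
C6: a7 + a5 = 17; 17 mod 5 = 2, not 3 — does not hold.
C7: 12 / 6 = 2, so 6 divides 12 — holds.
C8: 5a7 - 2a4 = 5(12) - 2(-13) = 86, not 87 — does not hold.
C9: a8 + a3 = 10 + (-8) = 2; 2 > 1 — holds.
C10: a2 + a4 = 4 + (-13) = -9; -9 < -8, bound -8 not met — does not hold.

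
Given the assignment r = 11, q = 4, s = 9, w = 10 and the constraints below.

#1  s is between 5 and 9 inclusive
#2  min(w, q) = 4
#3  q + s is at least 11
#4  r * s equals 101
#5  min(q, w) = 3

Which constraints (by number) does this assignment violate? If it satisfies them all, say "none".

#1 s = 9 lies in [5, 9]  OK
#2 min(10, 4) = 4  OK
#3 q + s = 4 + 9 = 13; 13 ≥ 11  OK
#4 r * s = 11 * 9 = 99, not 101  FAIL
#5 min(4, 10) = 4, not 3  FAIL

Constraints 4 and 5 do not hold.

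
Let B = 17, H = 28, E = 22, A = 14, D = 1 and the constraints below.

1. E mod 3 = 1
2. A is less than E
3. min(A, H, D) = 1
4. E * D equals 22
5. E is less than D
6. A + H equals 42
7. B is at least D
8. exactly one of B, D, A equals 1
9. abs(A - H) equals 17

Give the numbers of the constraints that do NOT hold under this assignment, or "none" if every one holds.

1. 22 mod 3 = 1 — satisfied.
2. A = 14, E = 22; 14 < 22 — satisfied.
3. min(14, 28, 1) = 1 — satisfied.
4. E * D = 22 * 1 = 22 — satisfied.
5. E = 22, D = 1; 22 ≥ 1 (want <) — violated.
6. A + H = 14 + 28 = 42 — satisfied.
7. B = 17, D = 1; 17 ≥ 1 — satisfied.
8. B=17, D=1, A=14; 1 of them equals 1 — satisfied.
9. abs(14 - 28) = 14, not 17 — violated.

The assignment fails constraints 5 and 9.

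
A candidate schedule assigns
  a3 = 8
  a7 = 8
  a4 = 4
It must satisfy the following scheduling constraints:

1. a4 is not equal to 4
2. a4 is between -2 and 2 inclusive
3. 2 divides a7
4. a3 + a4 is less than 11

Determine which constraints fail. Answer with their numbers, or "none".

Constraints 1, 2, and 4 do not hold.

1. a4 = 4, but 4 is required to differ  false
2. a4 = 4 is outside [-2, 2]  false
3. 8 / 2 = 4, so 2 divides 8  true
4. a3 + a4 = 8 + 4 = 12; 12 ≥ 11, bound 11 not met  false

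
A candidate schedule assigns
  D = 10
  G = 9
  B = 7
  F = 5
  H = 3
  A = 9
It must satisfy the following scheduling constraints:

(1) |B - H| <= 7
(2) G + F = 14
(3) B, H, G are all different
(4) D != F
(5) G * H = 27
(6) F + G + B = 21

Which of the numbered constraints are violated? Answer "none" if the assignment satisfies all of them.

(1) |7 - 3| = 4; 4 ≤ 7 — satisfied.
(2) G + F = 9 + 5 = 14 — satisfied.
(3) values 7, 3, 9 are pairwise distinct — satisfied.
(4) D = 10, F = 5; distinct — satisfied.
(5) G * H = 9 * 3 = 27 — satisfied.
(6) F + G + B = 5 + 9 + 7 = 21 — satisfied.

All constraints are satisfied.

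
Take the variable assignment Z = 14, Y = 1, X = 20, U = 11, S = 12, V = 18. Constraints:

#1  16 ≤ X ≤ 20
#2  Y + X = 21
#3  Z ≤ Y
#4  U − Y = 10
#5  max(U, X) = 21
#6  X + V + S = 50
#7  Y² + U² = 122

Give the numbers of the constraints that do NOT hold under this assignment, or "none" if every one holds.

#1 X = 20 lies in [16, 20] — holds.
#2 Y + X = 1 + 20 = 21 — holds.
#3 Z = 14, Y = 1; 14 > 1 (want ≤) — fails.
#4 U − Y = 11 − 1 = 10 — holds.
#5 max(11, 20) = 20, not 21 — fails.
#6 X + V + S = 20 + 18 + 12 = 50 — holds.
#7 Y² + U² = 1² + 11² = 1 + 121 = 122 — holds.

No — constraints 3 and 5 are not satisfied.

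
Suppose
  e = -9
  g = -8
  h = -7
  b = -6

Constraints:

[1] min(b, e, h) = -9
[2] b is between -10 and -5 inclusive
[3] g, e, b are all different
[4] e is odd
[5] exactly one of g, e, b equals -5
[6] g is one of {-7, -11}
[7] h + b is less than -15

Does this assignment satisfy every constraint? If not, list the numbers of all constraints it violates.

[1] min(-6, -9, -7) = -9 — holds.
[2] b = -6 lies in [-10, -5] — holds.
[3] values -8, -9, -6 are pairwise distinct — holds.
[4] e = -9 is odd — holds.
[5] g=-8, e=-9, b=-6; 0 of them equal -5, not exactly one — fails.
[6] g = -8 is not in {-7, -11} — fails.
[7] h + b = -7 + (-6) = -13; -13 ≥ -15, bound -15 not met — fails.

Violated: 5, 6, 7.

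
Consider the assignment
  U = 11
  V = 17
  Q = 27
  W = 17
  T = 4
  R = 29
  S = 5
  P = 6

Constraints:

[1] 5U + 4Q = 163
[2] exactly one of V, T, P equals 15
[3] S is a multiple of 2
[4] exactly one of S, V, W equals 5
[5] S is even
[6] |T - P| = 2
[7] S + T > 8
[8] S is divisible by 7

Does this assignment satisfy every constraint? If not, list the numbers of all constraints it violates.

[1] 5U + 4Q = 5(11) + 4(27) = 163  true
[2] V=17, T=4, P=6; 0 of them equal 15, not exactly one  false
[3] 5 = 2*2 + 1, so 2 does not divide 5  false
[4] S=5, V=17, W=17; 1 of them equals 5  true
[5] S = 5 is odd  false
[6] |4 - 6| = 2  true
[7] S + T = 5 + 4 = 9; 9 > 8  true
[8] 5 = 7*0 + 5, so 7 does not divide 5  false

The assignment fails constraints 2, 3, 5, and 8.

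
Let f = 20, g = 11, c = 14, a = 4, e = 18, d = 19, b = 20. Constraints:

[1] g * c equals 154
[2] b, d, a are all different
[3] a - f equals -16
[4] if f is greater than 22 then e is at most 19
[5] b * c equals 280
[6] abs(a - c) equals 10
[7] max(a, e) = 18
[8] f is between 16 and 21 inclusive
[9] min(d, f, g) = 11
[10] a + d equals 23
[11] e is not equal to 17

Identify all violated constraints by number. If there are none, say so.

[1] g * c = 11 * 14 = 154 — holds.
[2] values 20, 19, 4 are pairwise distinct — holds.
[3] a - f = 4 - 20 = -16 — holds.
[4] f = 20, not > 22; antecedent false, conditional vacuously true — holds.
[5] b * c = 20 * 14 = 280 — holds.
[6] abs(4 - 14) = 10 — holds.
[7] max(4, 18) = 18 — holds.
[8] f = 20 lies in [16, 21] — holds.
[9] min(19, 20, 11) = 11 — holds.
[10] a + d = 4 + 19 = 23 — holds.
[11] e = 18, and 18 ≠ 17 — holds.

All constraints are satisfied.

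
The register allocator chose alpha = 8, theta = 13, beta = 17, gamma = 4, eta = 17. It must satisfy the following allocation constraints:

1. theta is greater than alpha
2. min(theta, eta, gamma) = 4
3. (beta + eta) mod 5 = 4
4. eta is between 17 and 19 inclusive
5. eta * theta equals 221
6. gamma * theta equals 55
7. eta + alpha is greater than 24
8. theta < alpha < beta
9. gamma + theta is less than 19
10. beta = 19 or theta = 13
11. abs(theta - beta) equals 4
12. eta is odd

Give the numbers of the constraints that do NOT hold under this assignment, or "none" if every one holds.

Constraints 6 and 8 are violated.

1. theta = 13, alpha = 8; 13 > 8 — satisfied.
2. min(13, 17, 4) = 4 — satisfied.
3. beta + eta = 34; 34 mod 5 = 4 — satisfied.
4. eta = 17 lies in [17, 19] — satisfied.
5. eta * theta = 17 * 13 = 221 — satisfied.
6. gamma * theta = 4 * 13 = 52, not 55 — violated.
7. eta + alpha = 17 + 8 = 25; 25 > 24 — satisfied.
8. values 13, 8, 17; theta = 13 is not < alpha = 8 — violated.
9. gamma + theta = 4 + 13 = 17; 17 < 19 — satisfied.
10. beta = 17 ≠ 19, but theta = 13 = 13 (second disjunct) — satisfied.
11. abs(13 - 17) = 4 — satisfied.
12. eta = 17 is odd — satisfied.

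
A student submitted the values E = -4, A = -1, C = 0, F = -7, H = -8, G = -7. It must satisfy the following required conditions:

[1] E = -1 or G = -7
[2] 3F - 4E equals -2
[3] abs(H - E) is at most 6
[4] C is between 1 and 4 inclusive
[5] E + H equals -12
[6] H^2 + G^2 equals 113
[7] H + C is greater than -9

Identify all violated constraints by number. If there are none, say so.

Violated: 2 and 4.

[1] E = -4 ≠ -1, but G = -7 = -7 (second disjunct) — OK.
[2] 3F - 4E = 3(-7) - 4(-4) = -5, not -2 — violated.
[3] abs(-8 - (-4)) = 4; 4 ≤ 6 — OK.
[4] C = 0 is outside [1, 4] — violated.
[5] E + H = -4 + (-8) = -12 — OK.
[6] H^2 + G^2 = (-8)^2 + (-7)^2 = 64 + 49 = 113 — OK.
[7] H + C = -8 + 0 = -8; -8 > -9 — OK.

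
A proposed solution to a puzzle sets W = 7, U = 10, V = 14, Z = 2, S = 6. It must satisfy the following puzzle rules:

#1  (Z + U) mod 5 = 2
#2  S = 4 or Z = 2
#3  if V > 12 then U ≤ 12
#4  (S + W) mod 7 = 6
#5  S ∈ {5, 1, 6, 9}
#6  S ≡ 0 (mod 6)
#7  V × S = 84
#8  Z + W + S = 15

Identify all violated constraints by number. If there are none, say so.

No violations.

#1 Z + U = 12; 12 mod 5 = 2 — holds.
#2 S = 6 ≠ 4, but Z = 2 = 2 (second disjunct) — holds.
#3 V = 14 > 12, so we need U ≤ 12; U = 10 ≤ 12 — holds.
#4 S + W = 13; 13 mod 7 = 6 — holds.
#5 S = 6 is in {5, 1, 6, 9} — holds.
#6 6 mod 6 = 0 — holds.
#7 V × S = 14 × 6 = 84 — holds.
#8 Z + W + S = 2 + 7 + 6 = 15 — holds.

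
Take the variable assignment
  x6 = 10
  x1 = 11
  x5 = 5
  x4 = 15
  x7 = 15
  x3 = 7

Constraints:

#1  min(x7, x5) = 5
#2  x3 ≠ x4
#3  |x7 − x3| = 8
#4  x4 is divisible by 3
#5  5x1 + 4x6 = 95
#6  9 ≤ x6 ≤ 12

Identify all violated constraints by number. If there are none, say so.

#1 min(15, 5) = 5 — satisfied.
#2 x3 = 7, x4 = 15; distinct — satisfied.
#3 |15 − 7| = 8 — satisfied.
#4 15 / 3 = 5, so 3 divides 15 — satisfied.
#5 5x1 + 4x6 = 5(11) + 4(10) = 95 — satisfied.
#6 x6 = 10 lies in [9, 12] — satisfied.

The assignment satisfies every constraint.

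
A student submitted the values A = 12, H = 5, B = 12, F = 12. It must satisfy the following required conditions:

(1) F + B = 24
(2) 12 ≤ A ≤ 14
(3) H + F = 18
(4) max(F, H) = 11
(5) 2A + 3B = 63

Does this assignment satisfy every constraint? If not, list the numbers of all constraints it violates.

The assignment fails constraints 3, 4, 5.

(1) F + B = 12 + 12 = 24  OK
(2) A = 12 lies in [12, 14]  OK
(3) H + F = 5 + 12 = 17, not 18  FAIL
(4) max(12, 5) = 12, not 11  FAIL
(5) 2A + 3B = 2(12) + 3(12) = 60, not 63  FAIL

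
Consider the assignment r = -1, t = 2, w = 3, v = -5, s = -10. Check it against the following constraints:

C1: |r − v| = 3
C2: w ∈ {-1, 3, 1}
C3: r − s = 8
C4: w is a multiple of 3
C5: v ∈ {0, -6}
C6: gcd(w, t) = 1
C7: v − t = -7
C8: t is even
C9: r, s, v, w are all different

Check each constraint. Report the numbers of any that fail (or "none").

Violated: 1, 3, and 5.

C1: |-1 − (-5)| = 4, not 3 — fails.
C2: w = 3 is in {-1, 3, 1} — holds.
C3: r − s = -1 − (-10) = 9, not 8 — fails.
C4: 3 / 3 = 1, so 3 divides 3 — holds.
C5: v = -5 is not in {0, -6} — fails.
C6: gcd(3, 2) = 1 — holds.
C7: v − t = -5 − 2 = -7 — holds.
C8: t = 2 is even — holds.
C9: values -1, -10, -5, 3 are pairwise distinct — holds.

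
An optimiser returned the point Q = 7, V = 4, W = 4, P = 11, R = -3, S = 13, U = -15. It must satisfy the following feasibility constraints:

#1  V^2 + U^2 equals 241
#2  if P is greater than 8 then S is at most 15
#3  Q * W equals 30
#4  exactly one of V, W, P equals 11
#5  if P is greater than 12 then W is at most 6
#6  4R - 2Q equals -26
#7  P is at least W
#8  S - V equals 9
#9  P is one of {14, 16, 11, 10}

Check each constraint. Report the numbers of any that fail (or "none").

Constraint 3 is violated.

#1 V^2 + U^2 = 4^2 + (-15)^2 = 16 + 225 = 241  OK
#2 P = 11 > 8, so we need S ≤ 15; S = 13 ≤ 15  OK
#3 Q * W = 7 * 4 = 28, not 30  FAIL
#4 V=4, W=4, P=11; 1 of them equals 11  OK
#5 P = 11, not > 12; antecedent false, conditional vacuously true  OK
#6 4R - 2Q = 4(-3) - 2(7) = -26  OK
#7 P = 11, W = 4; 11 ≥ 4  OK
#8 S - V = 13 - 4 = 9  OK
#9 P = 11 is in {14, 16, 11, 10}  OK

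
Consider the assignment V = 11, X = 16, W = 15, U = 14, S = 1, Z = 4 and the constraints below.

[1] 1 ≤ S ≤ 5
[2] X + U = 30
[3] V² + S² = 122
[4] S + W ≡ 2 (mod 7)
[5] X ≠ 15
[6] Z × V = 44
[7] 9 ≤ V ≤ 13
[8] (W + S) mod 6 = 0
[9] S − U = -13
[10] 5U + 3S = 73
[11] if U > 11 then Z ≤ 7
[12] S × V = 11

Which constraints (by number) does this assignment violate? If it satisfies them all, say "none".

No — constraint 8 is not satisfied.

[1] S = 1 lies in [1, 5] — holds.
[2] X + U = 16 + 14 = 30 — holds.
[3] V² + S² = 11² + 1² = 121 + 1 = 122 — holds.
[4] S + W = 16; 16 mod 7 = 2 — holds.
[5] X = 16, and 16 ≠ 15 — holds.
[6] Z × V = 4 × 11 = 44 — holds.
[7] V = 11 lies in [9, 13] — holds.
[8] W + S = 16; 16 mod 6 = 4, not 0 — does not hold.
[9] S − U = 1 − 14 = -13 — holds.
[10] 5U + 3S = 5(14) + 3(1) = 73 — holds.
[11] U = 14 > 11, so we need Z ≤ 7; Z = 4 ≤ 7 — holds.
[12] S × V = 1 × 11 = 11 — holds.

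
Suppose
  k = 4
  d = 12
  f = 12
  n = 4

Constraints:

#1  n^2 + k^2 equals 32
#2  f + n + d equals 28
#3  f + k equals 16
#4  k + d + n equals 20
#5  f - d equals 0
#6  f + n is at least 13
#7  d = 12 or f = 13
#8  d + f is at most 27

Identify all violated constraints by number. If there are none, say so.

No violations.

#1 n^2 + k^2 = 4^2 + 4^2 = 16 + 16 = 32  OK
#2 f + n + d = 12 + 4 + 12 = 28  OK
#3 f + k = 12 + 4 = 16  OK
#4 k + d + n = 4 + 12 + 4 = 20  OK
#5 f - d = 12 - 12 = 0  OK
#6 f + n = 12 + 4 = 16; 16 ≥ 13  OK
#7 d = 12 = 12 (first disjunct)  OK
#8 d + f = 12 + 12 = 24; 24 ≤ 27  OK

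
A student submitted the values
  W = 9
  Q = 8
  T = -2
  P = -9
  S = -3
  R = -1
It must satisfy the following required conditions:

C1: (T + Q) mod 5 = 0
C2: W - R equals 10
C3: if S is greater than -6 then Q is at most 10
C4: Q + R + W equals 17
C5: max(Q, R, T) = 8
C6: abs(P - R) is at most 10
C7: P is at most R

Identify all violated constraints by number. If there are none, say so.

The assignment fails constraints 1 and 4.

C1: T + Q = 6; 6 mod 5 = 1, not 0  ✘
C2: W - R = 9 - (-1) = 10  ✔
C3: S = -3 > -6, so we need Q ≤ 10; Q = 8 ≤ 10  ✔
C4: Q + R + W = 8 + (-1) + 9 = 16, not 17  ✘
C5: max(8, -1, -2) = 8  ✔
C6: abs(-9 - (-1)) = 8; 8 ≤ 10  ✔
C7: P = -9, R = -1; -9 ≤ -1  ✔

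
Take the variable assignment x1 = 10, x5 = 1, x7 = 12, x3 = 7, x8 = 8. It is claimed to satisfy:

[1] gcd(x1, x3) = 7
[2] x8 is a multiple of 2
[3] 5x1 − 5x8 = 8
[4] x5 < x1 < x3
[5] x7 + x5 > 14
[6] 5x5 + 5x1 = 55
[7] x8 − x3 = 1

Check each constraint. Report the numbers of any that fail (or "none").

The assignment fails constraints 1, 3, 4, and 5.

[1] gcd(10, 7) = 1, not 7  ✘
[2] 8 / 2 = 4, so 2 divides 8  ✔
[3] 5x1 − 5x8 = 5(10) − 5(8) = 10, not 8  ✘
[4] values 1, 10, 7; x1 = 10 is not < x3 = 7  ✘
[5] x7 + x5 = 12 + 1 = 13; 13 ≤ 14, bound 14 not met  ✘
[6] 5x5 + 5x1 = 5(1) + 5(10) = 55  ✔
[7] x8 − x3 = 8 − 7 = 1  ✔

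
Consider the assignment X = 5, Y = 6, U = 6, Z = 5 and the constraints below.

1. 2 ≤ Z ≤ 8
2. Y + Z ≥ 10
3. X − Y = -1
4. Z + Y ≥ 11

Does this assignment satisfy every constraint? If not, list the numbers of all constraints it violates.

1. Z = 5 lies in [2, 8]  ✓
2. Y + Z = 6 + 5 = 11; 11 ≥ 10  ✓
3. X − Y = 5 − 6 = -1  ✓
4. Z + Y = 5 + 6 = 11; 11 ≥ 11  ✓

Yes — all constraints hold.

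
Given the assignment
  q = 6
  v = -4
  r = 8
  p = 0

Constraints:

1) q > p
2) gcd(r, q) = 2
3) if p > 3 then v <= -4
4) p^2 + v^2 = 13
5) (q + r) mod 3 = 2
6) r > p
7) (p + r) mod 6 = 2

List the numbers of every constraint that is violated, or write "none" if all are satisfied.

Violated: 4.

1) q = 6, p = 0; 6 > 0 — satisfied.
2) gcd(8, 6) = 2 — satisfied.
3) p = 0, not > 3; antecedent false, conditional vacuously true — satisfied.
4) p^2 + v^2 = 0^2 + (-4)^2 = 0 + 16 = 16, not 13 — violated.
5) q + r = 14; 14 mod 3 = 2 — satisfied.
6) r = 8, p = 0; 8 > 0 — satisfied.
7) p + r = 8; 8 mod 6 = 2 — satisfied.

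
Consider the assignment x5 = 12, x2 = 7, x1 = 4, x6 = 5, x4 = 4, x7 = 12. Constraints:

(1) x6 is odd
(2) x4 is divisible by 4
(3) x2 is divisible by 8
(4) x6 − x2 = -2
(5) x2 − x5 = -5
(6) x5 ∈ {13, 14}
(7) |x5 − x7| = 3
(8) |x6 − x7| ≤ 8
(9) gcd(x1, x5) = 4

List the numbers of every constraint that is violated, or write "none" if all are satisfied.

(1) x6 = 5 is odd — holds.
(2) 4 / 4 = 1, so 4 divides 4 — holds.
(3) 7 = 8×0 + 7, so 8 does not divide 7 — does not hold.
(4) x6 − x2 = 5 − 7 = -2 — holds.
(5) x2 − x5 = 7 − 12 = -5 — holds.
(6) x5 = 12 is not in {13, 14} — does not hold.
(7) |12 − 12| = 0, not 3 — does not hold.
(8) |5 − 12| = 7; 7 ≤ 8 — holds.
(9) gcd(4, 12) = 4 — holds.

Violated: 3, 6, and 7.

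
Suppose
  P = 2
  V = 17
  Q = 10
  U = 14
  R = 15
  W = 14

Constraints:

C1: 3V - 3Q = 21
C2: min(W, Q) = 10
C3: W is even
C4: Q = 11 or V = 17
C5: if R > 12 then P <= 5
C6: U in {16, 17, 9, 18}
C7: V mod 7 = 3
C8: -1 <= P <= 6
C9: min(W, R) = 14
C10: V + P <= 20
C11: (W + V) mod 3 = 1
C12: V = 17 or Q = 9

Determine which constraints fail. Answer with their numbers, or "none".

Constraint 6 is violated.

C1: 3V - 3Q = 3(17) - 3(10) = 21  ✓
C2: min(14, 10) = 10  ✓
C3: W = 14 is even  ✓
C4: Q = 10 ≠ 11, but V = 17 = 17 (second disjunct)  ✓
C5: R = 15 > 12, so we need P ≤ 5; P = 2 ≤ 5  ✓
C6: U = 14 is not in {16, 17, 9, 18}  ✗
C7: 17 mod 7 = 3  ✓
C8: P = 2 lies in [-1, 6]  ✓
C9: min(14, 15) = 14  ✓
C10: V + P = 17 + 2 = 19; 19 ≤ 20  ✓
C11: W + V = 31; 31 mod 3 = 1  ✓
C12: V = 17 = 17 (first disjunct)  ✓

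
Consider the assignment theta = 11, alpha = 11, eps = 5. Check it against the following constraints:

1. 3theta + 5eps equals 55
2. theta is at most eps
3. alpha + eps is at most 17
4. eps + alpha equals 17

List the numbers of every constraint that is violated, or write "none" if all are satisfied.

1. 3theta + 5eps = 3(11) + 5(5) = 58, not 55 — violated.
2. theta = 11, eps = 5; 11 > 5 (want ≤) — violated.
3. alpha + eps = 11 + 5 = 16; 16 ≤ 17 — satisfied.
4. eps + alpha = 5 + 11 = 16, not 17 — violated.

Constraints 1, 2, and 4 do not hold.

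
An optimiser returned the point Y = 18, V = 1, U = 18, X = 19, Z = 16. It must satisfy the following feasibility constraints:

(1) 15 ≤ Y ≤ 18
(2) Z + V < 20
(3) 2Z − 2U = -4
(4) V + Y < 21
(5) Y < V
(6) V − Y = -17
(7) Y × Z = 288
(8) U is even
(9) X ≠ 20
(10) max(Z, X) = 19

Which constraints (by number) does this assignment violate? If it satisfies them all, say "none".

(1) Y = 18 lies in [15, 18]  OK
(2) Z + V = 16 + 1 = 17; 17 < 20  OK
(3) 2Z − 2U = 2(16) − 2(18) = -4  OK
(4) V + Y = 1 + 18 = 19; 19 < 21  OK
(5) Y = 18, V = 1; 18 ≥ 1 (want <)  FAIL
(6) V − Y = 1 − 18 = -17  OK
(7) Y × Z = 18 × 16 = 288  OK
(8) U = 18 is even  OK
(9) X = 19, and 19 ≠ 20  OK
(10) max(16, 19) = 19  OK

Constraint 5 is violated.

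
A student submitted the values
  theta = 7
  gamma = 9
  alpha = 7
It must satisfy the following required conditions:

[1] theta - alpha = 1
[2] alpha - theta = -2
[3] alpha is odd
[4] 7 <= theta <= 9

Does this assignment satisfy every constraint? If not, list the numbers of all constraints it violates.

[1] theta - alpha = 7 - 7 = 0, not 1 — fails.
[2] alpha - theta = 7 - 7 = 0, not -2 — fails.
[3] alpha = 7 is odd — holds.
[4] theta = 7 lies in [7, 9] — holds.

No — constraints 1, 2 are not satisfied.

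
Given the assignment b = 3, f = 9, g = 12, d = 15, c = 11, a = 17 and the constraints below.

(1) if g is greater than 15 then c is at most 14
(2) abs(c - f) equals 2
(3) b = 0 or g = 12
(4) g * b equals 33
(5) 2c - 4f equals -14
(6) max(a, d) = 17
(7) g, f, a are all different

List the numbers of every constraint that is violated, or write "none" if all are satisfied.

Violated: 4.

(1) g = 12, not > 15; antecedent false, conditional vacuously true — satisfied.
(2) abs(11 - 9) = 2 — satisfied.
(3) b = 3 ≠ 0, but g = 12 = 12 (second disjunct) — satisfied.
(4) g * b = 12 * 3 = 36, not 33 — violated.
(5) 2c - 4f = 2(11) - 4(9) = -14 — satisfied.
(6) max(17, 15) = 17 — satisfied.
(7) values 12, 9, 17 are pairwise distinct — satisfied.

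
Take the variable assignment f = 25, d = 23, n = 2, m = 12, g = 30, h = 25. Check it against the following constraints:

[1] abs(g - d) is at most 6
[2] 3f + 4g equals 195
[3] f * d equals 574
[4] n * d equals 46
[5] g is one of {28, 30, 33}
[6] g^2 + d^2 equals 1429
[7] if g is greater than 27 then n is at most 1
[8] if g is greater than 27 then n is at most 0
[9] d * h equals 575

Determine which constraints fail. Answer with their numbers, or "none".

No — constraints 1, 3, 7, and 8 are not satisfied.

[1] abs(30 - 23) = 7; 7 > 6, exceeds bound 6 — violated.
[2] 3f + 4g = 3(25) + 4(30) = 195 — OK.
[3] f * d = 25 * 23 = 575, not 574 — violated.
[4] n * d = 2 * 23 = 46 — OK.
[5] g = 30 is in {28, 30, 33} — OK.
[6] g^2 + d^2 = 30^2 + 23^2 = 900 + 529 = 1429 — OK.
[7] g = 30 > 27, so we need n ≤ 1; but n = 2 > 1 — violated.
[8] g = 30 > 27, so we need n ≤ 0; but n = 2 > 0 — violated.
[9] d * h = 23 * 25 = 575 — OK.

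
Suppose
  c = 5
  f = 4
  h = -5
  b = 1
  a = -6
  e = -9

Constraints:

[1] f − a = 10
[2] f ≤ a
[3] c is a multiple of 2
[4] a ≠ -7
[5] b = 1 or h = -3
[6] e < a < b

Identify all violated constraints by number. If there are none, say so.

The assignment fails constraints 2 and 3.

[1] f − a = 4 − (-6) = 10 — OK.
[2] f = 4, a = -6; 4 > -6 (want ≤) — violated.
[3] 5 = 2×2 + 1, so 2 does not divide 5 — violated.
[4] a = -6, and -6 ≠ -7 — OK.
[5] b = 1 = 1 (first disjunct) — OK.
[6] values -9 < -6 < 1 — OK.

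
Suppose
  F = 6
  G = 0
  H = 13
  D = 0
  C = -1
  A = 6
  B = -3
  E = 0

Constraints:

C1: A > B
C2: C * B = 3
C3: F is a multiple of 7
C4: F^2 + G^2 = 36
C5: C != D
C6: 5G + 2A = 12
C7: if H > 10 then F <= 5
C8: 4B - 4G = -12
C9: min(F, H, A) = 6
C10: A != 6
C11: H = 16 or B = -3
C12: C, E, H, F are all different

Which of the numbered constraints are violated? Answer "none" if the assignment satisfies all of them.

The assignment fails constraints 3, 7, and 10.

C1: A = 6, B = -3; 6 > -3 — OK.
C2: C * B = -1 * (-3) = 3 — OK.
C3: 6 = 7*0 + 6, so 7 does not divide 6 — violated.
C4: F^2 + G^2 = 6^2 + 0^2 = 36 + 0 = 36 — OK.
C5: C = -1, D = 0; distinct — OK.
C6: 5G + 2A = 5(0) + 2(6) = 12 — OK.
C7: H = 13 > 10, so we need F ≤ 5; but F = 6 > 5 — violated.
C8: 4B - 4G = 4(-3) - 4(0) = -12 — OK.
C9: min(6, 13, 6) = 6 — OK.
C10: A = 6, but 6 is required to differ — violated.
C11: H = 13 ≠ 16, but B = -3 = -3 (second disjunct) — OK.
C12: values -1, 0, 13, 6 are pairwise distinct — OK.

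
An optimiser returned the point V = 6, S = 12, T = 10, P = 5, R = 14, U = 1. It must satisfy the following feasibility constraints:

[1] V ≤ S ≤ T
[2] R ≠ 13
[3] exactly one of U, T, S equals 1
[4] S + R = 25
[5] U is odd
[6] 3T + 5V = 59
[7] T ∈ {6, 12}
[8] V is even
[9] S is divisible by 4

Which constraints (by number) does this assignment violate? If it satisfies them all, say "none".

The assignment fails constraints 1, 4, 6, and 7.

[1] values 6, 12, 10; S = 12 is not ≤ T = 10 — fails.
[2] R = 14, and 14 ≠ 13 — holds.
[3] U=1, T=10, S=12; 1 of them equals 1 — holds.
[4] S + R = 12 + 14 = 26, not 25 — fails.
[5] U = 1 is odd — holds.
[6] 3T + 5V = 3(10) + 5(6) = 60, not 59 — fails.
[7] T = 10 is not in {6, 12} — fails.
[8] V = 6 is even — holds.
[9] 12 / 4 = 3, so 4 divides 12 — holds.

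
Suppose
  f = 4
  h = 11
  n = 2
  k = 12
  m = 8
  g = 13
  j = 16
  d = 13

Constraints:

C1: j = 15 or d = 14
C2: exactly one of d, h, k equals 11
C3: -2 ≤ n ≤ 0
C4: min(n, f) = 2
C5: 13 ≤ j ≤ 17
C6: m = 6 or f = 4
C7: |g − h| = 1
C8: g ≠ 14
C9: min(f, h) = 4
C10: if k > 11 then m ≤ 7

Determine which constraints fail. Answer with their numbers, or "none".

No — constraints 1, 3, 7, and 10 are not satisfied.

C1: j = 16 ≠ 15 and d = 13 ≠ 14; both disjuncts false — fails.
C2: d=13, h=11, k=12; 1 of them equals 11 — holds.
C3: n = 2 is outside [-2, 0] — fails.
C4: min(2, 4) = 2 — holds.
C5: j = 16 lies in [13, 17] — holds.
C6: m = 8 ≠ 6, but f = 4 = 4 (second disjunct) — holds.
C7: |13 − 11| = 2, not 1 — fails.
C8: g = 13, and 13 ≠ 14 — holds.
C9: min(4, 11) = 4 — holds.
C10: k = 12 > 11, so we need m ≤ 7; but m = 8 > 7 — fails.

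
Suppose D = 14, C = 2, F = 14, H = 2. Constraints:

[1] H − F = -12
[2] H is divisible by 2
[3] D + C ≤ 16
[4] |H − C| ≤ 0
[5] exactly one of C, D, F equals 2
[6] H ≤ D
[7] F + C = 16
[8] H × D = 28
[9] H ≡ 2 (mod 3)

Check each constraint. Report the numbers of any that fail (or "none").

[1] H − F = 2 − 14 = -12 — holds.
[2] 2 / 2 = 1, so 2 divides 2 — holds.
[3] D + C = 14 + 2 = 16; 16 ≤ 16 — holds.
[4] |2 − 2| = 0; 0 ≤ 0 — holds.
[5] C=2, D=14, F=14; 1 of them equals 2 — holds.
[6] H = 2, D = 14; 2 ≤ 14 — holds.
[7] F + C = 14 + 2 = 16 — holds.
[8] H × D = 2 × 14 = 28 — holds.
[9] 2 mod 3 = 2 — holds.

Yes — all constraints hold.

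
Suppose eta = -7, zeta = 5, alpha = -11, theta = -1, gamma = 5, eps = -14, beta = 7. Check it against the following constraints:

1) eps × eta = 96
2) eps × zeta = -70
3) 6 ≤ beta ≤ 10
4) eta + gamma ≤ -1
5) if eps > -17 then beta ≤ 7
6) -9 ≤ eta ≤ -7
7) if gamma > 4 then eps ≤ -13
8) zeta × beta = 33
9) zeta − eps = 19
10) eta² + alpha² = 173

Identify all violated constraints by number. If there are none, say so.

Constraints 1, 8, and 10 are violated.

1) eps × eta = -14 × (-7) = 98, not 96  fails
2) eps × zeta = -14 × 5 = -70  holds
3) beta = 7 lies in [6, 10]  holds
4) eta + gamma = -7 + 5 = -2; -2 ≤ -1  holds
5) eps = -14 > -17, so we need beta ≤ 7; beta = 7 ≤ 7  holds
6) eta = -7 lies in [-9, -7]  holds
7) gamma = 5 > 4, so we need eps ≤ -13; eps = -14 ≤ -13  holds
8) zeta × beta = 5 × 7 = 35, not 33  fails
9) zeta − eps = 5 − (-14) = 19  holds
10) eta² + alpha² = (-7)² + (-11)² = 49 + 121 = 170, not 173  fails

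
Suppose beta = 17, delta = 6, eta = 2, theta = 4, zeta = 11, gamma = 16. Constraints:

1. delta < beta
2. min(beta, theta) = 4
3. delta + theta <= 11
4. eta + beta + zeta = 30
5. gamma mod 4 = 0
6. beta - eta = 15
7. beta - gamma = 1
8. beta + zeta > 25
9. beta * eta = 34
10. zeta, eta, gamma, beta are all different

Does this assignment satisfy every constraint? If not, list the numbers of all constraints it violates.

1. delta = 6, beta = 17; 6 < 17 — holds.
2. min(17, 4) = 4 — holds.
3. delta + theta = 6 + 4 = 10; 10 ≤ 11 — holds.
4. eta + beta + zeta = 2 + 17 + 11 = 30 — holds.
5. 16 mod 4 = 0 — holds.
6. beta - eta = 17 - 2 = 15 — holds.
7. beta - gamma = 17 - 16 = 1 — holds.
8. beta + zeta = 17 + 11 = 28; 28 > 25 — holds.
9. beta * eta = 17 * 2 = 34 — holds.
10. values 11, 2, 16, 17 are pairwise distinct — holds.

None — every constraint holds.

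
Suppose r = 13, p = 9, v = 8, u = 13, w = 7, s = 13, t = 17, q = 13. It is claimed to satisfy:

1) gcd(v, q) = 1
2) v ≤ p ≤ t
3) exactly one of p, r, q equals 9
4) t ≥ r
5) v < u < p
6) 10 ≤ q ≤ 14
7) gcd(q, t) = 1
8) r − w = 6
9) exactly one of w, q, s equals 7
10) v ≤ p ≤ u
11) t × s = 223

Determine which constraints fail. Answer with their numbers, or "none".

1) gcd(8, 13) = 1 — holds.
2) values 8 ≤ 9 ≤ 17 — holds.
3) p=9, r=13, q=13; 1 of them equals 9 — holds.
4) t = 17, r = 13; 17 ≥ 13 — holds.
5) values 8, 13, 9; u = 13 is not < p = 9 — fails.
6) q = 13 lies in [10, 14] — holds.
7) gcd(13, 17) = 1 — holds.
8) r − w = 13 − 7 = 6 — holds.
9) w=7, q=13, s=13; 1 of them equals 7 — holds.
10) values 8 ≤ 9 ≤ 13 — holds.
11) t × s = 17 × 13 = 221, not 223 — fails.

Constraints 5 and 11 do not hold.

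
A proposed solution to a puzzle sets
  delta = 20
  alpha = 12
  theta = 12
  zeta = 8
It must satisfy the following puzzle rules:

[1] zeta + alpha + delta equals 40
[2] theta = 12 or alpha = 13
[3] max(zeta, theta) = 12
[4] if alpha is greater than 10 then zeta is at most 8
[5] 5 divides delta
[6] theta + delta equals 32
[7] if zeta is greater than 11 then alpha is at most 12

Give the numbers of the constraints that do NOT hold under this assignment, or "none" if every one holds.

No violations.

[1] zeta + alpha + delta = 8 + 12 + 20 = 40  holds
[2] theta = 12 = 12 (first disjunct)  holds
[3] max(8, 12) = 12  holds
[4] alpha = 12 > 10, so we need zeta ≤ 8; zeta = 8 ≤ 8  holds
[5] 20 / 5 = 4, so 5 divides 20  holds
[6] theta + delta = 12 + 20 = 32  holds
[7] zeta = 8, not > 11; antecedent false, conditional vacuously true  holds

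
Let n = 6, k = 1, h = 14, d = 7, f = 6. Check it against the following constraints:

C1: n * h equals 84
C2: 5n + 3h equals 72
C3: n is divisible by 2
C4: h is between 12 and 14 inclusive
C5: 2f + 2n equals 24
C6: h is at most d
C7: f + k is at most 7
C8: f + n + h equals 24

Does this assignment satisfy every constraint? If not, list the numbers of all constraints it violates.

Violated: 6 and 8.

C1: n * h = 6 * 14 = 84 — satisfied.
C2: 5n + 3h = 5(6) + 3(14) = 72 — satisfied.
C3: 6 / 2 = 3, so 2 divides 6 — satisfied.
C4: h = 14 lies in [12, 14] — satisfied.
C5: 2f + 2n = 2(6) + 2(6) = 24 — satisfied.
C6: h = 14, d = 7; 14 > 7 (want ≤) — violated.
C7: f + k = 6 + 1 = 7; 7 ≤ 7 — satisfied.
C8: f + n + h = 6 + 6 + 14 = 26, not 24 — violated.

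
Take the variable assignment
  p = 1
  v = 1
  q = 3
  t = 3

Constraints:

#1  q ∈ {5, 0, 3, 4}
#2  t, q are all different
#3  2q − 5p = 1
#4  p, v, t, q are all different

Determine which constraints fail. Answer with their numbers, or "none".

#1 q = 3 is in {5, 0, 3, 4}  holds
#2 t = q = 3, not all different  fails
#3 2q − 5p = 2(3) − 5(1) = 1  holds
#4 p = v = 1, not all different  fails

Constraints 2 and 4 do not hold.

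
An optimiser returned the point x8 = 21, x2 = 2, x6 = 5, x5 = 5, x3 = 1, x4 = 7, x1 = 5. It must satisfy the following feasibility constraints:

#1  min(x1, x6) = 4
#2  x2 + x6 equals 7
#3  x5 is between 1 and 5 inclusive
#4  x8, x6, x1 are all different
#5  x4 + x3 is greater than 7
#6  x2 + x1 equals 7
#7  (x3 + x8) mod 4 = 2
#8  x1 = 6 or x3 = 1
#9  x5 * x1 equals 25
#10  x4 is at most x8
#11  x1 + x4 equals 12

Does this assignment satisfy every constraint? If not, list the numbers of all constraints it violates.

Violated: 1 and 4.

#1 min(5, 5) = 5, not 4 — violated.
#2 x2 + x6 = 2 + 5 = 7 — satisfied.
#3 x5 = 5 lies in [1, 5] — satisfied.
#4 x6 = x1 = 5, not all different — violated.
#5 x4 + x3 = 7 + 1 = 8; 8 > 7 — satisfied.
#6 x2 + x1 = 2 + 5 = 7 — satisfied.
#7 x3 + x8 = 22; 22 mod 4 = 2 — satisfied.
#8 x1 = 5 ≠ 6, but x3 = 1 = 1 (second disjunct) — satisfied.
#9 x5 * x1 = 5 * 5 = 25 — satisfied.
#10 x4 = 7, x8 = 21; 7 ≤ 21 — satisfied.
#11 x1 + x4 = 5 + 7 = 12 — satisfied.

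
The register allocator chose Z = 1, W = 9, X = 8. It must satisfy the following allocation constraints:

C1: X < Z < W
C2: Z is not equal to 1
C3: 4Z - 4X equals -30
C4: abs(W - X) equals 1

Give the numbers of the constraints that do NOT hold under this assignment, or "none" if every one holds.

C1: values 8, 1, 9; X = 8 is not < Z = 1 — does not hold.
C2: Z = 1, but 1 is required to differ — does not hold.
C3: 4Z - 4X = 4(1) - 4(8) = -28, not -30 — does not hold.
C4: abs(9 - 8) = 1 — holds.

Constraints 1, 2, and 3 are violated.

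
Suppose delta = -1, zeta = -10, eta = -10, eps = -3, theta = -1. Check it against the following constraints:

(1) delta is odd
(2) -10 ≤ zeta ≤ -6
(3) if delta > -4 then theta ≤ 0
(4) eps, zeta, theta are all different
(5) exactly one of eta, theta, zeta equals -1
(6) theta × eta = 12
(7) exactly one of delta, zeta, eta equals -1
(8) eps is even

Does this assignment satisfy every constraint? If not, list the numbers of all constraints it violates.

(1) delta = -1 is odd  true
(2) zeta = -10 lies in [-10, -6]  true
(3) delta = -1 > -4, so we need theta ≤ 0; theta = -1 ≤ 0  true
(4) values -3, -10, -1 are pairwise distinct  true
(5) eta=-10, theta=-1, zeta=-10; 1 of them equals -1  true
(6) theta × eta = -1 × (-10) = 10, not 12  false
(7) delta=-1, zeta=-10, eta=-10; 1 of them equals -1  true
(8) eps = -3 is odd  false

Constraints 6, 8 do not hold.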